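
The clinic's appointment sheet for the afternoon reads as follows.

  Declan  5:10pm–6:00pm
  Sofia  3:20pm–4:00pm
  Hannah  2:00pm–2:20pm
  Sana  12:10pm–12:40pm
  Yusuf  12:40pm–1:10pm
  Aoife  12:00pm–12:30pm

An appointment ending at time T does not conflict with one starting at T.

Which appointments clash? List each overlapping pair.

Aoife & Sana

Sorted by start: Aoife, Sana, Yusuf, Hannah, Sofia, Declan.
Sana starts before Aoife ends → Aoife and Sana overlap.
Yusuf starts after Aoife ends, so Aoife has no further overlaps.
Yusuf starts exactly when Sana ends (back-to-back, no overlap), so Sana has no further overlaps.
Hannah starts after Yusuf ends, so Yusuf has no further overlaps.
Sofia starts after Hannah ends, so Hannah has no further overlaps.
Declan starts after Sofia ends.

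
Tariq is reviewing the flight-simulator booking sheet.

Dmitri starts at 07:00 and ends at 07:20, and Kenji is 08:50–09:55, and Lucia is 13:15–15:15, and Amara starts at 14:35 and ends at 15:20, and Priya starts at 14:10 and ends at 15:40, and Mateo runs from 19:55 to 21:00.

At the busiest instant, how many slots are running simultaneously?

Sweep the timeline, counting +1 at each start and −1 at each end (ends before starts at a tie):
07:00 start Dmitri → 1
07:20 end Dmitri → 0
08:50 start Kenji → 1
09:55 end Kenji → 0
13:15 start Lucia → 1
14:10 start Priya → 2
14:35 start Amara → 3
15:15 end Lucia → 2
15:20 end Amara → 1
15:40 end Priya → 0
19:55 start Mateo → 1
21:00 end Mateo → 0
Peak is 3, at 14:35 (Amara, Lucia, Priya).

3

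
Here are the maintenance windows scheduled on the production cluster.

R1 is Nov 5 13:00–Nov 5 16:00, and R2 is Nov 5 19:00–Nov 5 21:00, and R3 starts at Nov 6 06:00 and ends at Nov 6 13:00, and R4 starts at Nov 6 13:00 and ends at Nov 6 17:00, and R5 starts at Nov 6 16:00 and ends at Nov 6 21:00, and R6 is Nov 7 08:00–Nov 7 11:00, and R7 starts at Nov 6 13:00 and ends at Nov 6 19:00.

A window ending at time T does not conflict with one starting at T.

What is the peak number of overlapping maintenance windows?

3

Sort all start/end points and keep a running count:
Nov 5 13:00 start R1 → 1
Nov 5 16:00 end R1 → 0
Nov 5 19:00 start R2 → 1
Nov 5 21:00 end R2 → 0
Nov 6 06:00 start R3 → 1
Nov 6 13:00 end R3 → 0
Nov 6 13:00 start R4 → 1
Nov 6 13:00 start R7 → 2
Nov 6 16:00 start R5 → 3
Nov 6 17:00 end R4 → 2
Nov 6 19:00 end R7 → 1
Nov 6 21:00 end R5 → 0
Nov 7 08:00 start R6 → 1
Nov 7 11:00 end R6 → 0
Peak is 3, at Nov 6 16:00 (R4, R5, R7).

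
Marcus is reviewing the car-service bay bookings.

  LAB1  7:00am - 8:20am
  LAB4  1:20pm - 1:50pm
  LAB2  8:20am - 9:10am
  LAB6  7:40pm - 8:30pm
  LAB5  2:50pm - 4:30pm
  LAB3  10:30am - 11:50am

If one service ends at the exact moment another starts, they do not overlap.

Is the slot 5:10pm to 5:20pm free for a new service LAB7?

LAB1: ends 8:20am at or before LAB7 starts 5:10pm → clear.
LAB2: ends 9:10am at or before LAB7 starts 5:10pm → clear.
LAB3: ends 11:50am at or before LAB7 starts 5:10pm → clear.
LAB4: ends 1:50pm at or before LAB7 starts 5:10pm → clear.
LAB5: ends 4:30pm at or before LAB7 starts 5:10pm → clear.
LAB6: starts 7:40pm at or after LAB7 ends 5:20pm → clear.

Yes — the slot is free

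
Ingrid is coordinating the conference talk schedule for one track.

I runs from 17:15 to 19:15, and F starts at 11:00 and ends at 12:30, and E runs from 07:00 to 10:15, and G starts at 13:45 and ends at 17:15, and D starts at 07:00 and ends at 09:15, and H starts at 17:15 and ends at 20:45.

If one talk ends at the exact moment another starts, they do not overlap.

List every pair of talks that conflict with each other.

Sorted by start: D, E, F, G, H, I.
E starts before D ends → D and E overlap.
F starts after D ends, so nothing later overlaps D either.
F starts after E ends, so nothing later overlaps E either.
G starts after F ends, so nothing later overlaps F either.
H starts exactly when G ends (back-to-back, no overlap), so nothing later overlaps G either.
I starts before H ends → H and I overlap.

D & E, H & I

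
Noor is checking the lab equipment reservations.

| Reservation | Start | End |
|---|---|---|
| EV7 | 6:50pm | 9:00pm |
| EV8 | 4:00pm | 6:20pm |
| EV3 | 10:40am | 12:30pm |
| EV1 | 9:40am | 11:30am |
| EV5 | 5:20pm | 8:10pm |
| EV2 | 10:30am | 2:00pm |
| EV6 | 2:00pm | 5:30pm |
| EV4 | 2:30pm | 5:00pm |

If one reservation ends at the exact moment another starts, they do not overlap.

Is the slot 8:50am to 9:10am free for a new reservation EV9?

Yes — the slot is free

EV1: starts 9:40am at or after EV9 ends 9:10am → clear.
EV2: starts 10:30am at or after EV9 ends 9:10am → clear.
EV3: starts 10:40am at or after EV9 ends 9:10am → clear.
EV6: starts 2:00pm at or after EV9 ends 9:10am → clear.
EV4: starts 2:30pm at or after EV9 ends 9:10am → clear.
EV8: starts 4:00pm at or after EV9 ends 9:10am → clear.
EV5: starts 5:20pm at or after EV9 ends 9:10am → clear.
EV7: starts 6:50pm at or after EV9 ends 9:10am → clear.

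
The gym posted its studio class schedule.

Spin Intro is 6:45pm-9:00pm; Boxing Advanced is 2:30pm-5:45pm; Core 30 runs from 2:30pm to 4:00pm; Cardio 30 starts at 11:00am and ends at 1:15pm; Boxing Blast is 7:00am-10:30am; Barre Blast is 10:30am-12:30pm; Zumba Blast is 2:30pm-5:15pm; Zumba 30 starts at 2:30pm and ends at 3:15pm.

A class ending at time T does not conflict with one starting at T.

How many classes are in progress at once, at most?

Sort all start/end points and keep a running count:
7:00am start Boxing Blast → 1
10:30am end Boxing Blast → 0
10:30am start Barre Blast → 1
11:00am start Cardio 30 → 2
12:30pm end Barre Blast → 1
1:15pm end Cardio 30 → 0
2:30pm start Boxing Advanced → 1
2:30pm start Core 30 → 2
2:30pm start Zumba 30 → 3
2:30pm start Zumba Blast → 4
3:15pm end Zumba 30 → 3
4:00pm end Core 30 → 2
5:15pm end Zumba Blast → 1
5:45pm end Boxing Advanced → 0
6:45pm start Spin Intro → 1
9:00pm end Spin Intro → 0
Peak is 4, at 2:30pm (Boxing Advanced, Core 30, Zumba 30, Zumba Blast).

4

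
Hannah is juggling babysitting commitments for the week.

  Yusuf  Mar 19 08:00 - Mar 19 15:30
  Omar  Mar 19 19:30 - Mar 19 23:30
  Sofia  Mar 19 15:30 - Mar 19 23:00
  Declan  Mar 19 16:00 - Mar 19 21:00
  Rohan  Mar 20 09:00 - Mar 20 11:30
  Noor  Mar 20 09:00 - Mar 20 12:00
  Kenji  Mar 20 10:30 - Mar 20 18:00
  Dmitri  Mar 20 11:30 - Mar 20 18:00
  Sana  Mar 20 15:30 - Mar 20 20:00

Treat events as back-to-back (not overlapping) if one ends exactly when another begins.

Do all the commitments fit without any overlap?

Sorted by start: Yusuf, Sofia, Declan, Omar, Rohan, Noor, Kenji, Dmitri, Sana.
Sofia starts exactly when Yusuf ends (back-to-back, no overlap) — done with Yusuf.
Declan starts before Sofia ends → Sofia and Declan overlap.
That's a conflict, so the schedule is not conflict-free.

No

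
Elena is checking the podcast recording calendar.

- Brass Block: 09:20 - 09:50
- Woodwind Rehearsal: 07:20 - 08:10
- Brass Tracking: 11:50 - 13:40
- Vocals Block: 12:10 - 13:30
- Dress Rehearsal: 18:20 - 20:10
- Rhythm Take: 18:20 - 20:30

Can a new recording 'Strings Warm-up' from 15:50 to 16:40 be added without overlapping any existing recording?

Woodwind Rehearsal: ends 08:10 at or before Strings Warm-up starts 15:50 → clear.
Brass Block: ends 09:50 at or before Strings Warm-up starts 15:50 → clear.
Brass Tracking: ends 13:40 at or before Strings Warm-up starts 15:50 → clear.
Vocals Block: ends 13:30 at or before Strings Warm-up starts 15:50 → clear.
Dress Rehearsal: starts 18:20 at or after Strings Warm-up ends 16:40 → clear.
Rhythm Take: starts 18:20 at or after Strings Warm-up ends 16:40 → clear.

Yes — the slot is free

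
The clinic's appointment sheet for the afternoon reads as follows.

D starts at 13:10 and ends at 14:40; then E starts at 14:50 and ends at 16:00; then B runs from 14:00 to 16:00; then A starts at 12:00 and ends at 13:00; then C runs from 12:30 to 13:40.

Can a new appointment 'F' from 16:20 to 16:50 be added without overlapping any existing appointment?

Yes — the slot is free

A: ends 13:00 at or before F starts 16:20 → clear.
C: ends 13:40 at or before F starts 16:20 → clear.
D: ends 14:40 at or before F starts 16:20 → clear.
B: ends 16:00 at or before F starts 16:20 → clear.
E: ends 16:00 at or before F starts 16:20 → clear.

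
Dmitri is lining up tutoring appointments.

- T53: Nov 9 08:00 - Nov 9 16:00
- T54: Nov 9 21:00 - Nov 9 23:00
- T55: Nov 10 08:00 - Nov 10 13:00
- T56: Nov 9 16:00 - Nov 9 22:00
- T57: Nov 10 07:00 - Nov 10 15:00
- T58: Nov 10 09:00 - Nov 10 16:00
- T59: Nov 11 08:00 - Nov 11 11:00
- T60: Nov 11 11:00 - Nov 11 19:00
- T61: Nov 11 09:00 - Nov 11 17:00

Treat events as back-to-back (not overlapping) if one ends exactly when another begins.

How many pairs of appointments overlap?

6

Sorted by start: T53, T56, T54, T57, T55, T58, T59, T61, T60.
T56 starts exactly when T53 ends (back-to-back, no overlap), so nothing later overlaps T53 either.
T54 starts before T56 ends → T56 and T54 overlap.
T57 starts after T56 ends, so nothing later overlaps T56 either.
T57 starts after T54 ends, so nothing later overlaps T54 either.
T55 starts before T57 ends → T57 and T55 overlap.
T58 starts before T57 ends → T57 and T58 overlap.
T59 starts after T57 ends, so nothing later overlaps T57 either.
T58 starts before T55 ends → T55 and T58 overlap.
T59 starts after T55 ends, so nothing later overlaps T55 either.
T59 starts after T58 ends, so nothing later overlaps T58 either.
T61 starts before T59 ends → T59 and T61 overlap.
T60 starts exactly when T59 ends (back-to-back, no overlap).
T60 starts before T61 ends → T61 and T60 overlap.
Overlapping pairs: T54 & T56, T55 & T57, T55 & T58, T57 & T58, T59 & T61, T60 & T61 — 6 in total.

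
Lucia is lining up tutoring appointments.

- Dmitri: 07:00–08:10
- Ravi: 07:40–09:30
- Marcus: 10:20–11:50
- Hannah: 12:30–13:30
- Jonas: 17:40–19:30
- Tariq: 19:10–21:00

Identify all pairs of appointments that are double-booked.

Dmitri & Ravi, Jonas & Tariq

Sorted by start: Dmitri, Ravi, Marcus, Hannah, Jonas, Tariq.
Ravi starts before Dmitri ends → Dmitri and Ravi overlap.
Marcus starts after Dmitri ends, so Dmitri has no further overlaps.
Marcus starts after Ravi ends, so Ravi has no further overlaps.
Hannah starts after Marcus ends, so Marcus has no further overlaps.
Jonas starts after Hannah ends, so Hannah has no further overlaps.
Tariq starts before Jonas ends → Jonas and Tariq overlap.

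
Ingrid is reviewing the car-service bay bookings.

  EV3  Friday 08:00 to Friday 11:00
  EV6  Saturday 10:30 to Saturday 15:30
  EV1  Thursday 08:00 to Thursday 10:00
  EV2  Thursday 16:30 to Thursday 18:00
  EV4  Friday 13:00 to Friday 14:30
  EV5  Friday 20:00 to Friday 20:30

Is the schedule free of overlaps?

Sorted by start: EV1, EV2, EV3, EV4, EV5, EV6.
EV2 starts after EV1 ends, so EV1 has no further overlaps.
EV3 starts after EV2 ends, so EV2 has no further overlaps.
EV4 starts after EV3 ends, so EV3 has no further overlaps.
EV5 starts after EV4 ends, so EV4 has no further overlaps.
EV6 starts after EV5 ends.
Every pair is clear; the schedule has no overlaps.

Yes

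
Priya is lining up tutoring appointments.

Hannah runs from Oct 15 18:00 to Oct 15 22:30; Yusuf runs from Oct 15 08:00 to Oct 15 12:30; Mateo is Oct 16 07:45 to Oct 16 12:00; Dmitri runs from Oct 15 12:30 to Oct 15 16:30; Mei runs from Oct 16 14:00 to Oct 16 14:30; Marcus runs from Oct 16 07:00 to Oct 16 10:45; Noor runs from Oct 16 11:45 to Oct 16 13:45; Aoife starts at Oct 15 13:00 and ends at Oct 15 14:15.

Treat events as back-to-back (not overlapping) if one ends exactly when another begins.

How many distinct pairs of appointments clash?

Sorted by start: Yusuf, Dmitri, Aoife, Hannah, Marcus, Mateo, Noor, Mei.
Dmitri starts exactly when Yusuf ends (back-to-back, no overlap), so Yusuf has no further overlaps.
Aoife starts before Dmitri ends → Dmitri and Aoife overlap.
Hannah starts after Dmitri ends, so Dmitri has no further overlaps.
Hannah starts after Aoife ends, so Aoife has no further overlaps.
Marcus starts after Hannah ends, so Hannah has no further overlaps.
Mateo starts before Marcus ends → Marcus and Mateo overlap.
Noor starts after Marcus ends, so Marcus has no further overlaps.
Noor starts before Mateo ends → Mateo and Noor overlap.
Mei starts after Mateo ends.
Mei starts after Noor ends.
Overlapping pairs: Aoife & Dmitri, Marcus & Mateo, Mateo & Noor — 3 in total.

3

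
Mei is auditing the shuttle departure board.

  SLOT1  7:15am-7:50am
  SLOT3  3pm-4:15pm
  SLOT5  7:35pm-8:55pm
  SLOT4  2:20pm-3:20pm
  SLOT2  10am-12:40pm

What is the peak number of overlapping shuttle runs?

2

Sweep the timeline, counting +1 at each start and −1 at each end (ends before starts at a tie):
7:15am start SLOT1 → 1
7:50am end SLOT1 → 0
10am start SLOT2 → 1
12:40pm end SLOT2 → 0
2:20pm start SLOT4 → 1
3pm start SLOT3 → 2
3:20pm end SLOT4 → 1
4:15pm end SLOT3 → 0
7:35pm start SLOT5 → 1
8:55pm end SLOT5 → 0
Peak is 2, at 3pm (SLOT3, SLOT4).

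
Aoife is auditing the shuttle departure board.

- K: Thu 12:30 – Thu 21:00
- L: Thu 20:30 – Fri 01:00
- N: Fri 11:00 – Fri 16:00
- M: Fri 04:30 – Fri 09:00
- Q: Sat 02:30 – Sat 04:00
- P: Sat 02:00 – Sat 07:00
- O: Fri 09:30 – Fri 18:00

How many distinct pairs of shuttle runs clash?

Sorted by start: K, L, M, O, N, P, Q.
L starts before K ends → K and L overlap.
M starts after K ends — done with K.
M starts after L ends — done with L.
O starts after M ends — done with M.
N starts before O ends → O and N overlap.
P starts after O ends — done with O.
P starts after N ends — done with N.
Q starts before P ends → P and Q overlap.
Overlapping pairs: K & L, N & O, P & Q — 3 in total.

3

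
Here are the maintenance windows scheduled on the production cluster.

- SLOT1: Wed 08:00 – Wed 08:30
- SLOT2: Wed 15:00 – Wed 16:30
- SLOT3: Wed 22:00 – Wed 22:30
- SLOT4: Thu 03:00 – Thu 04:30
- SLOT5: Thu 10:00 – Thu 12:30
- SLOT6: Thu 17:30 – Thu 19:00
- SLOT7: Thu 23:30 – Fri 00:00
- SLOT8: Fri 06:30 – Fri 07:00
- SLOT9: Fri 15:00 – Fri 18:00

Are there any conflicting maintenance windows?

No

Check each pair: they overlap iff neither finishes before the other starts.
Sorted by start: SLOT1, SLOT2, SLOT3, SLOT4, SLOT5, SLOT6, SLOT7, SLOT8, SLOT9.
SLOT2 starts after SLOT1 ends — done with SLOT1.
SLOT3 starts after SLOT2 ends — done with SLOT2.
SLOT4 starts after SLOT3 ends — done with SLOT3.
SLOT5 starts after SLOT4 ends — done with SLOT4.
SLOT6 starts after SLOT5 ends — done with SLOT5.
SLOT7 starts after SLOT6 ends — done with SLOT6.
SLOT8 starts after SLOT7 ends — done with SLOT7.
SLOT9 starts after SLOT8 ends.
Every pair is clear; the schedule has no overlaps.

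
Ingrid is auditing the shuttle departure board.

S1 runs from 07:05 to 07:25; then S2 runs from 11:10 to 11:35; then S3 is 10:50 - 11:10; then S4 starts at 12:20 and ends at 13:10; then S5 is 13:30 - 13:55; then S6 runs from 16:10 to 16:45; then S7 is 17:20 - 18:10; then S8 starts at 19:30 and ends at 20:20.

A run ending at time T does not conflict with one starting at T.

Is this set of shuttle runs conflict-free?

Two intervals overlap when each starts before the other ends.
Sorted by start: S1, S3, S2, S4, S5, S6, S7, S8.
S3 starts after S1 ends, so nothing later overlaps S1 either.
S2 starts exactly when S3 ends (back-to-back, no overlap), so nothing later overlaps S3 either.
S4 starts after S2 ends, so nothing later overlaps S2 either.
S5 starts after S4 ends, so nothing later overlaps S4 either.
S6 starts after S5 ends, so nothing later overlaps S5 either.
S7 starts after S6 ends, so nothing later overlaps S6 either.
S8 starts after S7 ends.
Every pair is clear; the schedule has no overlaps.

Yes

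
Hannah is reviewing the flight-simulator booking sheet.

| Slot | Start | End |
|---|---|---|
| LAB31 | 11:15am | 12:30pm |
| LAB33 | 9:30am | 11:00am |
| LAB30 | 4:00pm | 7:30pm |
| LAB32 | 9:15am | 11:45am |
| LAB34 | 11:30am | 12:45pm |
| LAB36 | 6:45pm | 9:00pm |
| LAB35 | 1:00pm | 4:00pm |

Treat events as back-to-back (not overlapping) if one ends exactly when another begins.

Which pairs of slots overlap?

LAB30 & LAB36, LAB31 & LAB32, LAB31 & LAB34, LAB32 & LAB33, LAB32 & LAB34

Sorted by start: LAB32, LAB33, LAB31, LAB34, LAB35, LAB30, LAB36.
LAB33 starts before LAB32 ends → LAB32 and LAB33 overlap.
LAB31 starts before LAB32 ends → LAB32 and LAB31 overlap.
LAB34 starts before LAB32 ends → LAB32 and LAB34 overlap.
LAB35 starts after LAB32 ends; LAB32 is clear from here.
LAB31 starts after LAB33 ends; LAB33 is clear from here.
LAB34 starts before LAB31 ends → LAB31 and LAB34 overlap.
LAB35 starts after LAB31 ends; LAB31 is clear from here.
LAB35 starts after LAB34 ends; LAB34 is clear from here.
LAB30 starts exactly when LAB35 ends (back-to-back, no overlap); LAB35 is clear from here.
LAB36 starts before LAB30 ends → LAB30 and LAB36 overlap.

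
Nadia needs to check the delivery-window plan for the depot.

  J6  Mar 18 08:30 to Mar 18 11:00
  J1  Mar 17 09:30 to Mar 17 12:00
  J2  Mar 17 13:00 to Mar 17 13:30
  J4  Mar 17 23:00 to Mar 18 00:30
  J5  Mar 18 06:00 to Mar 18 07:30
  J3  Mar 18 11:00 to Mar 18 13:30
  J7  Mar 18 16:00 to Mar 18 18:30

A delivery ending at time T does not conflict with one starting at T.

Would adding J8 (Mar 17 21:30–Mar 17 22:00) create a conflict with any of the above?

J1: ends Mar 17 12:00 at or before J8 starts Mar 17 21:30 → clear.
J2: ends Mar 17 13:30 at or before J8 starts Mar 17 21:30 → clear.
J4: starts Mar 17 23:00 at or after J8 ends Mar 17 22:00 → clear.
J5: starts Mar 18 06:00 at or after J8 ends Mar 17 22:00 → clear.
J6: starts Mar 18 08:30 at or after J8 ends Mar 17 22:00 → clear.
J3: starts Mar 18 11:00 at or after J8 ends Mar 17 22:00 → clear.
J7: starts Mar 18 16:00 at or after J8 ends Mar 17 22:00 → clear.

No — it doesn't clash with anything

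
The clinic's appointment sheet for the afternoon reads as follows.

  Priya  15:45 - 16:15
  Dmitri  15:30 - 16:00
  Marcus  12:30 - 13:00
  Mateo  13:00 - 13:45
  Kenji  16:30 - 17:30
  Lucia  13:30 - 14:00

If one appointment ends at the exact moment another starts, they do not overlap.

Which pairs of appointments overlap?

Sorted by start: Marcus, Mateo, Lucia, Dmitri, Priya, Kenji.
Mateo starts exactly when Marcus ends (back-to-back, no overlap); Marcus is clear from here.
Lucia starts before Mateo ends → Mateo and Lucia overlap.
Dmitri starts after Mateo ends; Mateo is clear from here.
Dmitri starts after Lucia ends; Lucia is clear from here.
Priya starts before Dmitri ends → Dmitri and Priya overlap.
Kenji starts after Dmitri ends.
Kenji starts after Priya ends.

Dmitri & Priya, Lucia & Mateo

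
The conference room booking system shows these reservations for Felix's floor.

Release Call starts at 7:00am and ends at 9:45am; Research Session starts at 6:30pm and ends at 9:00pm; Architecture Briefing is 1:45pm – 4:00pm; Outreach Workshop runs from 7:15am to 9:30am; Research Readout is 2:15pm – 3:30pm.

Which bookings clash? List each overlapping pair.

Architecture Briefing & Research Readout, Outreach Workshop & Release Call

Check each pair: they overlap iff neither finishes before the other starts.
Sorted by start: Release Call, Outreach Workshop, Architecture Briefing, Research Readout, Research Session.
Outreach Workshop starts before Release Call ends → Release Call and Outreach Workshop overlap.
Architecture Briefing starts after Release Call ends; Release Call is clear from here.
Architecture Briefing starts after Outreach Workshop ends; Outreach Workshop is clear from here.
Research Readout starts before Architecture Briefing ends → Architecture Briefing and Research Readout overlap.
Research Session starts after Architecture Briefing ends.
Research Session starts after Research Readout ends.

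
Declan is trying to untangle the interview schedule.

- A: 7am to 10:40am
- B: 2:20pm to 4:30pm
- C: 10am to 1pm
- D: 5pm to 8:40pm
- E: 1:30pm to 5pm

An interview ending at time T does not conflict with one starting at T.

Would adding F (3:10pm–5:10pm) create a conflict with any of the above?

Yes — it overlaps B, D, E

A: ends 10:40am at or before F starts 3:10pm → clear.
C: ends 1pm at or before F starts 3:10pm → clear.
E: starts 1:30pm before F ends 5:10pm, and ends 5pm after F starts 3:10pm → overlap.
B: starts 2:20pm before F ends 5:10pm, and ends 4:30pm after F starts 3:10pm → overlap.
D: starts 5pm before F ends 5:10pm, and ends 8:40pm after F starts 3:10pm → overlap.
F overlaps B, D, E.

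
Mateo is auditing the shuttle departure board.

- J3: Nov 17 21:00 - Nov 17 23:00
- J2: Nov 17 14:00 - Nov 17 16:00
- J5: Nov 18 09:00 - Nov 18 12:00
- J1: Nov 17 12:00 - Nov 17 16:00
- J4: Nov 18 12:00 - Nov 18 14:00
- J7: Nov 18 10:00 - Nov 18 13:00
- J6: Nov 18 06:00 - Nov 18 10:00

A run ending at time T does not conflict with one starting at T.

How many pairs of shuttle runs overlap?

4

Two intervals overlap when each starts before the other ends.
Sorted by start: J1, J2, J3, J6, J5, J7, J4.
J2 starts before J1 ends → J1 and J2 overlap.
J3 starts after J1 ends, so nothing later overlaps J1 either.
J3 starts after J2 ends, so nothing later overlaps J2 either.
J6 starts after J3 ends, so nothing later overlaps J3 either.
J5 starts before J6 ends → J6 and J5 overlap.
J7 starts exactly when J6 ends (back-to-back, no overlap), so nothing later overlaps J6 either.
J7 starts before J5 ends → J5 and J7 overlap.
J4 starts exactly when J5 ends (back-to-back, no overlap).
J4 starts before J7 ends → J7 and J4 overlap.
Overlapping pairs: J1 & J2, J4 & J7, J5 & J6, J5 & J7 — 4 in total.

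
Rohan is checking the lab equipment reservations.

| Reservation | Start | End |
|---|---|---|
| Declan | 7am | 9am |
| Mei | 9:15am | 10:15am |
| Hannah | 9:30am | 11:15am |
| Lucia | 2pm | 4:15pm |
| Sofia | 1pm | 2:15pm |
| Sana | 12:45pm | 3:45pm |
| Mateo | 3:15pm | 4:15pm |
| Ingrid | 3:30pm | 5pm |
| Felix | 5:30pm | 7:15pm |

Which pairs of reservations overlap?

Hannah & Mei, Ingrid & Lucia, Ingrid & Mateo, Ingrid & Sana, Lucia & Mateo, Lucia & Sana, Lucia & Sofia, Mateo & Sana, Sana & Sofia

Sorted by start: Declan, Mei, Hannah, Sana, Sofia, Lucia, Mateo, Ingrid, Felix.
Mei starts after Declan ends, so Declan has no further overlaps.
Hannah starts before Mei ends → Mei and Hannah overlap.
Sana starts after Mei ends, so Mei has no further overlaps.
Sana starts after Hannah ends, so Hannah has no further overlaps.
Sofia starts before Sana ends → Sana and Sofia overlap.
Lucia starts before Sana ends → Sana and Lucia overlap.
Mateo starts before Sana ends → Sana and Mateo overlap.
Ingrid starts before Sana ends → Sana and Ingrid overlap.
Felix starts after Sana ends.
Lucia starts before Sofia ends → Sofia and Lucia overlap.
Mateo starts after Sofia ends, so Sofia has no further overlaps.
Mateo starts before Lucia ends → Lucia and Mateo overlap.
Ingrid starts before Lucia ends → Lucia and Ingrid overlap.
Felix starts after Lucia ends.
Ingrid starts before Mateo ends → Mateo and Ingrid overlap.
Felix starts after Mateo ends.
Felix starts after Ingrid ends.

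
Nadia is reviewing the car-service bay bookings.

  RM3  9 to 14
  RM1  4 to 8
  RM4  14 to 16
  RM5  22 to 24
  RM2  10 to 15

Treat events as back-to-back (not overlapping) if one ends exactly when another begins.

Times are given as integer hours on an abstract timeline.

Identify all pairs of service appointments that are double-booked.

RM2 & RM3, RM2 & RM4

Two intervals overlap when each starts before the other ends.
Sorted by start: RM1, RM3, RM2, RM4, RM5.
RM3 starts after RM1 ends, so RM1 has no further overlaps.
RM2 starts before RM3 ends → RM3 and RM2 overlap.
RM4 starts exactly when RM3 ends (back-to-back, no overlap), so RM3 has no further overlaps.
RM4 starts before RM2 ends → RM2 and RM4 overlap.
RM5 starts after RM2 ends.
RM5 starts after RM4 ends.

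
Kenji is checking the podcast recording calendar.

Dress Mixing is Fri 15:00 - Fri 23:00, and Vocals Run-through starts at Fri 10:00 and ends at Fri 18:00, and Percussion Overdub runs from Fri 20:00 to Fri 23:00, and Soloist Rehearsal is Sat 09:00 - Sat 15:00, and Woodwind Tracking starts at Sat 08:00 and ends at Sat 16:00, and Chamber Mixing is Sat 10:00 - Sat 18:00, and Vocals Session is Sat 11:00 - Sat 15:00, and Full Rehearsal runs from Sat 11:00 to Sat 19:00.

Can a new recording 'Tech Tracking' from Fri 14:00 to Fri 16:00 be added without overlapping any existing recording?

Vocals Run-through: starts Fri 10:00 before Tech Tracking ends Fri 16:00, and ends Fri 18:00 after Tech Tracking starts Fri 14:00 → overlap.
Dress Mixing: starts Fri 15:00 before Tech Tracking ends Fri 16:00, and ends Fri 23:00 after Tech Tracking starts Fri 14:00 → overlap.
Percussion Overdub: starts Fri 20:00 at or after Tech Tracking ends Fri 16:00 → clear.
Woodwind Tracking: starts Sat 08:00 at or after Tech Tracking ends Fri 16:00 → clear.
Soloist Rehearsal: starts Sat 09:00 at or after Tech Tracking ends Fri 16:00 → clear.
Chamber Mixing: starts Sat 10:00 at or after Tech Tracking ends Fri 16:00 → clear.
Vocals Session: starts Sat 11:00 at or after Tech Tracking ends Fri 16:00 → clear.
Full Rehearsal: starts Sat 11:00 at or after Tech Tracking ends Fri 16:00 → clear.
Tech Tracking overlaps Dress Mixing, Vocals Run-through.

No — it overlaps Dress Mixing, Vocals Run-through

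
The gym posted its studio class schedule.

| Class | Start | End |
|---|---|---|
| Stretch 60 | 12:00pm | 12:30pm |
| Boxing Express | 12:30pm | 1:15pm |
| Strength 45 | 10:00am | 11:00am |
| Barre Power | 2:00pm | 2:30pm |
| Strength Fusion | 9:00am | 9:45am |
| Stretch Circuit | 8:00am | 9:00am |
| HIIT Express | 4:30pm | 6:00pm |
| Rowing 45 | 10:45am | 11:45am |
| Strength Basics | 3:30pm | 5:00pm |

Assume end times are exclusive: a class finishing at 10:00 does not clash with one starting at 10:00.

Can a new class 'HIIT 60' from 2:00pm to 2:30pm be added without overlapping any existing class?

Stretch Circuit: ends 9:00am at or before HIIT 60 starts 2:00pm → clear.
Strength Fusion: ends 9:45am at or before HIIT 60 starts 2:00pm → clear.
Strength 45: ends 11:00am at or before HIIT 60 starts 2:00pm → clear.
Rowing 45: ends 11:45am at or before HIIT 60 starts 2:00pm → clear.
Stretch 60: ends 12:30pm at or before HIIT 60 starts 2:00pm → clear.
Boxing Express: ends 1:15pm at or before HIIT 60 starts 2:00pm → clear.
Barre Power: starts 2:00pm before HIIT 60 ends 2:30pm, and ends 2:30pm after HIIT 60 starts 2:00pm → overlap.
Strength Basics: starts 3:30pm at or after HIIT 60 ends 2:30pm → clear.
HIIT Express: starts 4:30pm at or after HIIT 60 ends 2:30pm → clear.
HIIT 60 overlaps Barre Power.

No — it overlaps Barre Power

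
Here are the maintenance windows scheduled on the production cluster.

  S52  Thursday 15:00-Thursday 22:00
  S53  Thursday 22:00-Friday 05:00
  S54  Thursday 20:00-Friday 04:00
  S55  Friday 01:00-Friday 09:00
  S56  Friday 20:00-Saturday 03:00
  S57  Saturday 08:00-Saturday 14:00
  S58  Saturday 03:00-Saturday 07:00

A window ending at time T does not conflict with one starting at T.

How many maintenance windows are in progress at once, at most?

3

Sort all start/end points and keep a running count:
Thursday 15:00 start S52 → 1
Thursday 20:00 start S54 → 2
Thursday 22:00 end S52 → 1
Thursday 22:00 start S53 → 2
Friday 01:00 start S55 → 3
Friday 04:00 end S54 → 2
Friday 05:00 end S53 → 1
Friday 09:00 end S55 → 0
Friday 20:00 start S56 → 1
Saturday 03:00 end S56 → 0
Saturday 03:00 start S58 → 1
Saturday 07:00 end S58 → 0
Saturday 08:00 start S57 → 1
Saturday 14:00 end S57 → 0
Peak is 3, at Friday 01:00 (S53, S54, S55).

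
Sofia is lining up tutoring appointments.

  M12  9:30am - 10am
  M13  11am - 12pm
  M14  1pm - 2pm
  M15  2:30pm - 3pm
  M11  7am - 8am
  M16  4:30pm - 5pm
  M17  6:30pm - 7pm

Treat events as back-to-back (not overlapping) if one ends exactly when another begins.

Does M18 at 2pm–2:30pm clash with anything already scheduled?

M11: ends 8am at or before M18 starts 2pm → clear.
M12: ends 10am at or before M18 starts 2pm → clear.
M13: ends 12pm at or before M18 starts 2pm → clear.
M14: ends 2pm at or before M18 starts 2pm → clear.
M15: starts 2:30pm at or after M18 ends 2:30pm → clear.
M16: starts 4:30pm at or after M18 ends 2:30pm → clear.
M17: starts 6:30pm at or after M18 ends 2:30pm → clear.

No — it doesn't clash with anything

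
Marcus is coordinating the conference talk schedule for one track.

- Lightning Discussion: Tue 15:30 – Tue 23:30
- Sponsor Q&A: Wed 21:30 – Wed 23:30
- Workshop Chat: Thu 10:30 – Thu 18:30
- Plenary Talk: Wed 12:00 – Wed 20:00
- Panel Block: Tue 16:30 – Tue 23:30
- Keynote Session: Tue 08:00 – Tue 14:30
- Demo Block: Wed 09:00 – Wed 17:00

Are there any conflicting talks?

Two intervals overlap when each starts before the other ends.
Sorted by start: Keynote Session, Lightning Discussion, Panel Block, Demo Block, Plenary Talk, Sponsor Q&A, Workshop Chat.
Lightning Discussion starts after Keynote Session ends; Keynote Session is clear from here.
Panel Block starts before Lightning Discussion ends → Lightning Discussion and Panel Block overlap.
That's a conflict, so the schedule is not conflict-free.

Yes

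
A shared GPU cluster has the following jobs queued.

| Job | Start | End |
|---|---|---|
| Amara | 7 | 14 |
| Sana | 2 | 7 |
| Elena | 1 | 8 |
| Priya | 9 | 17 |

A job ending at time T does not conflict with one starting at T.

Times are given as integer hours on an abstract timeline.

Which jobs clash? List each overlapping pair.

Amara & Elena, Amara & Priya, Elena & Sana

Two intervals overlap when each starts before the other ends.
Sorted by start: Elena, Sana, Amara, Priya.
Sana starts before Elena ends → Elena and Sana overlap.
Amara starts before Elena ends → Elena and Amara overlap.
Priya starts after Elena ends.
Amara starts exactly when Sana ends (back-to-back, no overlap), so nothing later overlaps Sana either.
Priya starts before Amara ends → Amara and Priya overlap.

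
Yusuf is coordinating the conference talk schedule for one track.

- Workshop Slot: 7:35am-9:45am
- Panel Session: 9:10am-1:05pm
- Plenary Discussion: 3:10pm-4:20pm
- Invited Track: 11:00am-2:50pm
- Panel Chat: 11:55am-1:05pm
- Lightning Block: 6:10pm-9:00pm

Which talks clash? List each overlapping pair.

Invited Track & Panel Chat, Invited Track & Panel Session, Panel Chat & Panel Session, Panel Session & Workshop Slot

Two intervals overlap when each starts before the other ends.
Sorted by start: Workshop Slot, Panel Session, Invited Track, Panel Chat, Plenary Discussion, Lightning Block.
Panel Session starts before Workshop Slot ends → Workshop Slot and Panel Session overlap.
Invited Track starts after Workshop Slot ends; Workshop Slot is clear from here.
Invited Track starts before Panel Session ends → Panel Session and Invited Track overlap.
Panel Chat starts before Panel Session ends → Panel Session and Panel Chat overlap.
Plenary Discussion starts after Panel Session ends; Panel Session is clear from here.
Panel Chat starts before Invited Track ends → Invited Track and Panel Chat overlap.
Plenary Discussion starts after Invited Track ends; Invited Track is clear from here.
Plenary Discussion starts after Panel Chat ends; Panel Chat is clear from here.
Lightning Block starts after Plenary Discussion ends.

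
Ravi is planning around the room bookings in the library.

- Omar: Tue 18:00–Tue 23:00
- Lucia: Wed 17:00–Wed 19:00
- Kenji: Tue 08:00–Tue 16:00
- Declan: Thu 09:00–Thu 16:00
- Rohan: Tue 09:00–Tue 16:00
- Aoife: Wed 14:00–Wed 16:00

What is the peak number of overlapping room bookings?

2

Walk through starts and ends in time order (an end at T is processed before a start at T):
Tue 08:00 start Kenji → 1
Tue 09:00 start Rohan → 2
Tue 16:00 end Kenji → 1
Tue 16:00 end Rohan → 0
Tue 18:00 start Omar → 1
Tue 23:00 end Omar → 0
Wed 14:00 start Aoife → 1
Wed 16:00 end Aoife → 0
Wed 17:00 start Lucia → 1
Wed 19:00 end Lucia → 0
Thu 09:00 start Declan → 1
Thu 16:00 end Declan → 0
Peak is 2, at Tue 09:00 (Kenji, Rohan).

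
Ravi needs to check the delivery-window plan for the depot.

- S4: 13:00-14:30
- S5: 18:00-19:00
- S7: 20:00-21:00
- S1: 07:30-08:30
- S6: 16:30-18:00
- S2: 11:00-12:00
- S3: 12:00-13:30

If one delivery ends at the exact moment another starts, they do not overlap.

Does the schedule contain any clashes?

Yes

Sorted by start: S1, S2, S3, S4, S6, S5, S7.
S2 starts after S1 ends, so S1 has no further overlaps.
S3 starts exactly when S2 ends (back-to-back, no overlap), so S2 has no further overlaps.
S4 starts before S3 ends → S3 and S4 overlap.
That's a conflict, so the schedule is not conflict-free.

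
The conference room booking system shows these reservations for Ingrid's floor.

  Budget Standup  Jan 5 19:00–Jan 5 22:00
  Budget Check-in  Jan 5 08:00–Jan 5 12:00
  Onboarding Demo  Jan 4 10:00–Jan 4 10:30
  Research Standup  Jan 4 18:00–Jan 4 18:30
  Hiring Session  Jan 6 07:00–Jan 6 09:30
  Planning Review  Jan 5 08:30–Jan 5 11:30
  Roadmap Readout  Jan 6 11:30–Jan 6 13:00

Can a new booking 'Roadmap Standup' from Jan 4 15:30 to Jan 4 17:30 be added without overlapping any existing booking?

Onboarding Demo: ends Jan 4 10:30 at or before Roadmap Standup starts Jan 4 15:30 → clear.
Research Standup: starts Jan 4 18:00 at or after Roadmap Standup ends Jan 4 17:30 → clear.
Budget Check-in: starts Jan 5 08:00 at or after Roadmap Standup ends Jan 4 17:30 → clear.
Planning Review: starts Jan 5 08:30 at or after Roadmap Standup ends Jan 4 17:30 → clear.
Budget Standup: starts Jan 5 19:00 at or after Roadmap Standup ends Jan 4 17:30 → clear.
Hiring Session: starts Jan 6 07:00 at or after Roadmap Standup ends Jan 4 17:30 → clear.
Roadmap Readout: starts Jan 6 11:30 at or after Roadmap Standup ends Jan 4 17:30 → clear.

Yes — the slot is free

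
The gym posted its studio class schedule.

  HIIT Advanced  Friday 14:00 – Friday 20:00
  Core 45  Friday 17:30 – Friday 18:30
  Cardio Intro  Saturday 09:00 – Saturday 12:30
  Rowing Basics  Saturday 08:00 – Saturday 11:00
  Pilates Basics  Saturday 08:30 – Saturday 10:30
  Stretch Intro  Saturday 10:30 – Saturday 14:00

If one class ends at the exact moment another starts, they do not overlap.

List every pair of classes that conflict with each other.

Cardio Intro & Pilates Basics, Cardio Intro & Rowing Basics, Cardio Intro & Stretch Intro, Core 45 & HIIT Advanced, Pilates Basics & Rowing Basics, Rowing Basics & Stretch Intro

Sorted by start: HIIT Advanced, Core 45, Rowing Basics, Pilates Basics, Cardio Intro, Stretch Intro.
Core 45 starts before HIIT Advanced ends → HIIT Advanced and Core 45 overlap.
Rowing Basics starts after HIIT Advanced ends — done with HIIT Advanced.
Rowing Basics starts after Core 45 ends — done with Core 45.
Pilates Basics starts before Rowing Basics ends → Rowing Basics and Pilates Basics overlap.
Cardio Intro starts before Rowing Basics ends → Rowing Basics and Cardio Intro overlap.
Stretch Intro starts before Rowing Basics ends → Rowing Basics and Stretch Intro overlap.
Cardio Intro starts before Pilates Basics ends → Pilates Basics and Cardio Intro overlap.
Stretch Intro starts exactly when Pilates Basics ends (back-to-back, no overlap).
Stretch Intro starts before Cardio Intro ends → Cardio Intro and Stretch Intro overlap.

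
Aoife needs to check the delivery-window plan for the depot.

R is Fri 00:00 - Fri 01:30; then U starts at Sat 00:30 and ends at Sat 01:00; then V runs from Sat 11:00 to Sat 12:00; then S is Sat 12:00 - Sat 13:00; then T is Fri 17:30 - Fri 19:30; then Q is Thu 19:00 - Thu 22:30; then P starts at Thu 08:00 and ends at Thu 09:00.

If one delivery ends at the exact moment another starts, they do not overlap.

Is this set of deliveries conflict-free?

Yes

Check each pair: they overlap iff neither finishes before the other starts.
Sorted by start: P, Q, R, T, U, V, S.
Q starts after P ends — done with P.
R starts after Q ends — done with Q.
T starts after R ends — done with R.
U starts after T ends — done with T.
V starts after U ends — done with U.
S starts exactly when V ends (back-to-back, no overlap).
Every pair is clear; the schedule has no overlaps.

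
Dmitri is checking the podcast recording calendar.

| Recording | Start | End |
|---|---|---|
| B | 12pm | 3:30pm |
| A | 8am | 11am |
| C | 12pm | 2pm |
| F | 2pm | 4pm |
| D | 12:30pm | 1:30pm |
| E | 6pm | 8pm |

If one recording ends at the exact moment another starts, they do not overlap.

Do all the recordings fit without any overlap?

No

Check each pair: they overlap iff neither finishes before the other starts.
Sorted by start: A, B, C, D, F, E.
B starts after A ends, so nothing later overlaps A either.
C starts before B ends → B and C overlap.
That's a conflict, so the schedule is not conflict-free.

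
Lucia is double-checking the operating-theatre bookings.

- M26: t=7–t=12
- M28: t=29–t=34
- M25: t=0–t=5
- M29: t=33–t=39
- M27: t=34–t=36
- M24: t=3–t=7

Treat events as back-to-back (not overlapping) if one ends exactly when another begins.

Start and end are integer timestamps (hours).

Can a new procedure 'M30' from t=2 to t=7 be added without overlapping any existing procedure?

No — it overlaps M24, M25

M25: starts t=0 before M30 ends t=7, and ends t=5 after M30 starts t=2 → overlap.
M24: starts t=3 before M30 ends t=7, and ends t=7 after M30 starts t=2 → overlap.
M26: starts t=7 at or after M30 ends t=7 → clear.
M28: starts t=29 at or after M30 ends t=7 → clear.
M29: starts t=33 at or after M30 ends t=7 → clear.
M27: starts t=34 at or after M30 ends t=7 → clear.
M30 overlaps M24, M25.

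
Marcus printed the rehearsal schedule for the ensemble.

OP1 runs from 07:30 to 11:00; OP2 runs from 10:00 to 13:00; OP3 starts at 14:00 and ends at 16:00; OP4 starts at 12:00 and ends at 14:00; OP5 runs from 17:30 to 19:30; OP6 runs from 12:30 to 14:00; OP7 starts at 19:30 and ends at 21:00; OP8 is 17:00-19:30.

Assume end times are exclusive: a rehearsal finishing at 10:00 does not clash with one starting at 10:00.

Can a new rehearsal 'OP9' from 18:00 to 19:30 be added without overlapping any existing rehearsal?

No — it overlaps OP5, OP8

OP1: ends 11:00 at or before OP9 starts 18:00 → clear.
OP2: ends 13:00 at or before OP9 starts 18:00 → clear.
OP4: ends 14:00 at or before OP9 starts 18:00 → clear.
OP6: ends 14:00 at or before OP9 starts 18:00 → clear.
OP3: ends 16:00 at or before OP9 starts 18:00 → clear.
OP8: starts 17:00 before OP9 ends 19:30, and ends 19:30 after OP9 starts 18:00 → overlap.
OP5: starts 17:30 before OP9 ends 19:30, and ends 19:30 after OP9 starts 18:00 → overlap.
OP7: starts 19:30 at or after OP9 ends 19:30 → clear.
OP9 overlaps OP5, OP8.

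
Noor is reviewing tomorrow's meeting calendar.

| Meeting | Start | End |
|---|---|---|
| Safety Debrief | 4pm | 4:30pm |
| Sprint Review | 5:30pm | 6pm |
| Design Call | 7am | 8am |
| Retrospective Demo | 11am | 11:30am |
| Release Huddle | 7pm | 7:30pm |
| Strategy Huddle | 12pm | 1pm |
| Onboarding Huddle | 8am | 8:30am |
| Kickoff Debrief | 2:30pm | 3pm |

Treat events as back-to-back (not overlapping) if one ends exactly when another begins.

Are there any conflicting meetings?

Sorted by start: Design Call, Onboarding Huddle, Retrospective Demo, Strategy Huddle, Kickoff Debrief, Safety Debrief, Sprint Review, Release Huddle.
Onboarding Huddle starts exactly when Design Call ends (back-to-back, no overlap); Design Call is clear from here.
Retrospective Demo starts after Onboarding Huddle ends; Onboarding Huddle is clear from here.
Strategy Huddle starts after Retrospective Demo ends; Retrospective Demo is clear from here.
Kickoff Debrief starts after Strategy Huddle ends; Strategy Huddle is clear from here.
Safety Debrief starts after Kickoff Debrief ends; Kickoff Debrief is clear from here.
Sprint Review starts after Safety Debrief ends; Safety Debrief is clear from here.
Release Huddle starts after Sprint Review ends.
Every pair is clear; the schedule has no overlaps.

No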